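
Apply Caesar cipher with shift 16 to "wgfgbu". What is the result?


Caesar cipher: shift "wgfgbu" by 16
  'w' (pos 22) + 16 = pos 12 = 'm'
  'g' (pos 6) + 16 = pos 22 = 'w'
  'f' (pos 5) + 16 = pos 21 = 'v'
  'g' (pos 6) + 16 = pos 22 = 'w'
  'b' (pos 1) + 16 = pos 17 = 'r'
  'u' (pos 20) + 16 = pos 10 = 'k'
Result: mwvwrk

mwvwrk


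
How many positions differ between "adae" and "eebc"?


Comparing "adae" and "eebc" position by position:
  Position 0: 'a' vs 'e' => DIFFER
  Position 1: 'd' vs 'e' => DIFFER
  Position 2: 'a' vs 'b' => DIFFER
  Position 3: 'e' vs 'c' => DIFFER
Positions that differ: 4

4


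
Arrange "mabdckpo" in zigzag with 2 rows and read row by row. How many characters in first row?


Zigzag "mabdckpo" into 2 rows:
Placing characters:
  'm' => row 0
  'a' => row 1
  'b' => row 0
  'd' => row 1
  'c' => row 0
  'k' => row 1
  'p' => row 0
  'o' => row 1
Rows:
  Row 0: "mbcp"
  Row 1: "adko"
First row length: 4

4


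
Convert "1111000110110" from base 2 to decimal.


Input: "1111000110110" in base 2
Positional expansion:
  Digit '1' (value 1) x 2^12 = 4096
  Digit '1' (value 1) x 2^11 = 2048
  Digit '1' (value 1) x 2^10 = 1024
  Digit '1' (value 1) x 2^9 = 512
  Digit '0' (value 0) x 2^8 = 0
  Digit '0' (value 0) x 2^7 = 0
  Digit '0' (value 0) x 2^6 = 0
  Digit '1' (value 1) x 2^5 = 32
  Digit '1' (value 1) x 2^4 = 16
  Digit '0' (value 0) x 2^3 = 0
  Digit '1' (value 1) x 2^2 = 4
  Digit '1' (value 1) x 2^1 = 2
  Digit '0' (value 0) x 2^0 = 0
Sum = 7734

7734


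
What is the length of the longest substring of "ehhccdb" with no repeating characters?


Input: "ehhccdb"
Sliding window (track last position of each char):
  Position 0 ('e'): window [0,0] length 1 -- new best
  Position 1 ('h'): window [0,1] length 2 -- new best
  Position 2 ('h'): repeat (last at 1), move window start to 2
  Position 2 ('h'): window [2,2] length 1
  Position 3 ('c'): window [2,3] length 2
  Position 4 ('c'): repeat (last at 3), move window start to 4
  Position 4 ('c'): window [4,4] length 1
  Position 5 ('d'): window [4,5] length 2
  Position 6 ('b'): window [4,6] length 3 -- new best
Longest substring with no repeats: "cdb" with length 3

3


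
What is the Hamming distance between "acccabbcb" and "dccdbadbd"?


Comparing "acccabbcb" and "dccdbadbd" position by position:
  Position 0: 'a' vs 'd' => differ
  Position 1: 'c' vs 'c' => same
  Position 2: 'c' vs 'c' => same
  Position 3: 'c' vs 'd' => differ
  Position 4: 'a' vs 'b' => differ
  Position 5: 'b' vs 'a' => differ
  Position 6: 'b' vs 'd' => differ
  Position 7: 'c' vs 'b' => differ
  Position 8: 'b' vs 'd' => differ
Total differences (Hamming distance): 7

7


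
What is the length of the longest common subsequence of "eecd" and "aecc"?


LCS of "eecd" and "aecc"
DP table:
           a    e    c    c
      0    0    0    0    0
  e   0    0    1    1    1
  e   0    0    1    1    1
  c   0    0    1    2    2
  d   0    0    1    2    2
LCS length = dp[4][4] = 2

2


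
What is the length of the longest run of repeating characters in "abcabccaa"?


Input: "abcabccaa"
Scanning for longest run:
  Position 1 ('b'): new char, reset run to 1
  Position 2 ('c'): new char, reset run to 1
  Position 3 ('a'): new char, reset run to 1
  Position 4 ('b'): new char, reset run to 1
  Position 5 ('c'): new char, reset run to 1
  Position 6 ('c'): continues run of 'c', length=2
  Position 7 ('a'): new char, reset run to 1
  Position 8 ('a'): continues run of 'a', length=2
Longest run: 'c' with length 2

2


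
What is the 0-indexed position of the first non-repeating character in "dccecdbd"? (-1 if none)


Input: dccecdbd
Character frequencies:
  'b': 1
  'c': 3
  'd': 3
  'e': 1
Scanning left to right for freq == 1:
  Position 0 ('d'): freq=3, skip
  Position 1 ('c'): freq=3, skip
  Position 2 ('c'): freq=3, skip
  Position 3 ('e'): unique! => answer = 3

3


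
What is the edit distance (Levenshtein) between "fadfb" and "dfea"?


Computing edit distance: "fadfb" -> "dfea"
DP table:
           d    f    e    a
      0    1    2    3    4
  f   1    1    1    2    3
  a   2    2    2    2    2
  d   3    2    3    3    3
  f   4    3    2    3    4
  b   5    4    3    3    4
Edit distance = dp[5][4] = 4

4


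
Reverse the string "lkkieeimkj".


Input: lkkieeimkj
Reading characters right to left:
  Position 9: 'j'
  Position 8: 'k'
  Position 7: 'm'
  Position 6: 'i'
  Position 5: 'e'
  Position 4: 'e'
  Position 3: 'i'
  Position 2: 'k'
  Position 1: 'k'
  Position 0: 'l'
Reversed: jkmieeikkl

jkmieeikkl


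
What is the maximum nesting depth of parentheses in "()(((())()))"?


Input: "()(((())()))"
Tracking depth:
  Position 0 '(': depth becomes 1
  Position 1 ')': depth becomes 0
  Position 2 '(': depth becomes 1
  Position 3 '(': depth becomes 2
  Position 4 '(': depth becomes 3
  Position 5 '(': depth becomes 4
  Position 6 ')': depth becomes 3
  Position 7 ')': depth becomes 2
  Position 8 '(': depth becomes 3
  Position 9 ')': depth becomes 2
  Position 10 ')': depth becomes 1
  Position 11 ')': depth becomes 0
Maximum depth reached: 4

4


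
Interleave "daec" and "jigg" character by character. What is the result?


Interleaving "daec" and "jigg":
  Position 0: 'd' from first, 'j' from second => "dj"
  Position 1: 'a' from first, 'i' from second => "ai"
  Position 2: 'e' from first, 'g' from second => "eg"
  Position 3: 'c' from first, 'g' from second => "cg"
Result: djaiegcg

djaiegcg


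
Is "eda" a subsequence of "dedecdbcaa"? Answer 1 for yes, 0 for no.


Check if "eda" is a subsequence of "dedecdbcaa"
Greedy scan:
  Position 0 ('d'): no match needed
  Position 1 ('e'): matches sub[0] = 'e'
  Position 2 ('d'): matches sub[1] = 'd'
  Position 3 ('e'): no match needed
  Position 4 ('c'): no match needed
  Position 5 ('d'): no match needed
  Position 6 ('b'): no match needed
  Position 7 ('c'): no match needed
  Position 8 ('a'): matches sub[2] = 'a'
  Position 9 ('a'): no match needed
All 3 characters matched => is a subsequence

1


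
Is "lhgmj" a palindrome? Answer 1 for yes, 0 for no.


Input: lhgmj
Reversed: jmghl
  Compare pos 0 ('l') with pos 4 ('j'): MISMATCH
  Compare pos 1 ('h') with pos 3 ('m'): MISMATCH
Result: not a palindrome

0


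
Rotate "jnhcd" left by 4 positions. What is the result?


Input: "jnhcd", rotate left by 4
First 4 characters: "jnhc"
Remaining characters: "d"
Concatenate remaining + first: "d" + "jnhc" = "djnhc"

djnhc


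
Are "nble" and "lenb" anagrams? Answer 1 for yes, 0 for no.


Strings: "nble", "lenb"
Sorted first:  beln
Sorted second: beln
Sorted forms match => anagrams

1


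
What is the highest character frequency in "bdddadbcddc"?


Input: bdddadbcddc
Character counts:
  'a': 1
  'b': 2
  'c': 2
  'd': 6
Maximum frequency: 6

6


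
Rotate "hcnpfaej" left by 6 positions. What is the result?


Input: "hcnpfaej", rotate left by 6
First 6 characters: "hcnpfa"
Remaining characters: "ej"
Concatenate remaining + first: "ej" + "hcnpfa" = "ejhcnpfa"

ejhcnpfa


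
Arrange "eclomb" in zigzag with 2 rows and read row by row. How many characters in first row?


Zigzag "eclomb" into 2 rows:
Placing characters:
  'e' => row 0
  'c' => row 1
  'l' => row 0
  'o' => row 1
  'm' => row 0
  'b' => row 1
Rows:
  Row 0: "elm"
  Row 1: "cob"
First row length: 3

3


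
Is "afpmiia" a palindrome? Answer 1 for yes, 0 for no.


Input: afpmiia
Reversed: aiimpfa
  Compare pos 0 ('a') with pos 6 ('a'): match
  Compare pos 1 ('f') with pos 5 ('i'): MISMATCH
  Compare pos 2 ('p') with pos 4 ('i'): MISMATCH
Result: not a palindrome

0


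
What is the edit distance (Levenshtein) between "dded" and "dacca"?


Computing edit distance: "dded" -> "dacca"
DP table:
           d    a    c    c    a
      0    1    2    3    4    5
  d   1    0    1    2    3    4
  d   2    1    1    2    3    4
  e   3    2    2    2    3    4
  d   4    3    3    3    3    4
Edit distance = dp[4][5] = 4

4


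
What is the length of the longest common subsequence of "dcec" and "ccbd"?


LCS of "dcec" and "ccbd"
DP table:
           c    c    b    d
      0    0    0    0    0
  d   0    0    0    0    1
  c   0    1    1    1    1
  e   0    1    1    1    1
  c   0    1    2    2    2
LCS length = dp[4][4] = 2

2


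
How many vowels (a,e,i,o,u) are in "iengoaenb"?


Input: iengoaenb
Checking each character:
  'i' at position 0: vowel (running total: 1)
  'e' at position 1: vowel (running total: 2)
  'n' at position 2: consonant
  'g' at position 3: consonant
  'o' at position 4: vowel (running total: 3)
  'a' at position 5: vowel (running total: 4)
  'e' at position 6: vowel (running total: 5)
  'n' at position 7: consonant
  'b' at position 8: consonant
Total vowels: 5

5


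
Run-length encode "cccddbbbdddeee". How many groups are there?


Input: cccddbbbdddeee
Scanning for consecutive runs:
  Group 1: 'c' x 3 (positions 0-2)
  Group 2: 'd' x 2 (positions 3-4)
  Group 3: 'b' x 3 (positions 5-7)
  Group 4: 'd' x 3 (positions 8-10)
  Group 5: 'e' x 3 (positions 11-13)
Total groups: 5

5


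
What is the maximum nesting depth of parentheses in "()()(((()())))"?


Input: "()()(((()())))"
Tracking depth:
  Position 0 '(': depth becomes 1
  Position 1 ')': depth becomes 0
  Position 2 '(': depth becomes 1
  Position 3 ')': depth becomes 0
  Position 4 '(': depth becomes 1
  Position 5 '(': depth becomes 2
  Position 6 '(': depth becomes 3
  Position 7 '(': depth becomes 4
  Position 8 ')': depth becomes 3
  Position 9 '(': depth becomes 4
  Position 10 ')': depth becomes 3
  Position 11 ')': depth becomes 2
  Position 12 ')': depth becomes 1
  Position 13 ')': depth becomes 0
Maximum depth reached: 4

4


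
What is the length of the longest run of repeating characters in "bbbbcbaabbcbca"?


Input: "bbbbcbaabbcbca"
Scanning for longest run:
  Position 1 ('b'): continues run of 'b', length=2
  Position 2 ('b'): continues run of 'b', length=3
  Position 3 ('b'): continues run of 'b', length=4
  Position 4 ('c'): new char, reset run to 1
  Position 5 ('b'): new char, reset run to 1
  Position 6 ('a'): new char, reset run to 1
  Position 7 ('a'): continues run of 'a', length=2
  Position 8 ('b'): new char, reset run to 1
  Position 9 ('b'): continues run of 'b', length=2
  Position 10 ('c'): new char, reset run to 1
  Position 11 ('b'): new char, reset run to 1
  Position 12 ('c'): new char, reset run to 1
  Position 13 ('a'): new char, reset run to 1
Longest run: 'b' with length 4

4


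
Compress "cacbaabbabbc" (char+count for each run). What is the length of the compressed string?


Input: cacbaabbabbc
Runs:
  'c' x 1 => "c1"
  'a' x 1 => "a1"
  'c' x 1 => "c1"
  'b' x 1 => "b1"
  'a' x 2 => "a2"
  'b' x 2 => "b2"
  'a' x 1 => "a1"
  'b' x 2 => "b2"
  'c' x 1 => "c1"
Compressed: "c1a1c1b1a2b2a1b2c1"
Compressed length: 18

18


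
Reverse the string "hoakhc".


Input: hoakhc
Reading characters right to left:
  Position 5: 'c'
  Position 4: 'h'
  Position 3: 'k'
  Position 2: 'a'
  Position 1: 'o'
  Position 0: 'h'
Reversed: chkaoh

chkaoh


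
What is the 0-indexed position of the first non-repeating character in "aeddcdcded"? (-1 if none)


Input: aeddcdcded
Character frequencies:
  'a': 1
  'c': 2
  'd': 5
  'e': 2
Scanning left to right for freq == 1:
  Position 0 ('a'): unique! => answer = 0

0


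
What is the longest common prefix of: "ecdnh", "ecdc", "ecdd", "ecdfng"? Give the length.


Words: ecdnh, ecdc, ecdd, ecdfng
  Position 0: all 'e' => match
  Position 1: all 'c' => match
  Position 2: all 'd' => match
  Position 3: ('n', 'c', 'd', 'f') => mismatch, stop
LCP = "ecd" (length 3)

3


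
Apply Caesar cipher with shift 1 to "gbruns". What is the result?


Caesar cipher: shift "gbruns" by 1
  'g' (pos 6) + 1 = pos 7 = 'h'
  'b' (pos 1) + 1 = pos 2 = 'c'
  'r' (pos 17) + 1 = pos 18 = 's'
  'u' (pos 20) + 1 = pos 21 = 'v'
  'n' (pos 13) + 1 = pos 14 = 'o'
  's' (pos 18) + 1 = pos 19 = 't'
Result: hcsvot

hcsvot


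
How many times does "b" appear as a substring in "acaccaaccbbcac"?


Searching for "b" in "acaccaaccbbcac"
Scanning each position:
  Position 0: "a" => no
  Position 1: "c" => no
  Position 2: "a" => no
  Position 3: "c" => no
  Position 4: "c" => no
  Position 5: "a" => no
  Position 6: "a" => no
  Position 7: "c" => no
  Position 8: "c" => no
  Position 9: "b" => MATCH
  Position 10: "b" => MATCH
  Position 11: "c" => no
  Position 12: "a" => no
  Position 13: "c" => no
Total occurrences: 2

2


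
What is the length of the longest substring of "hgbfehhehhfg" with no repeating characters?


Input: "hgbfehhehhfg"
Sliding window (track last position of each char):
  Position 0 ('h'): window [0,0] length 1 -- new best
  Position 1 ('g'): window [0,1] length 2 -- new best
  Position 2 ('b'): window [0,2] length 3 -- new best
  Position 3 ('f'): window [0,3] length 4 -- new best
  Position 4 ('e'): window [0,4] length 5 -- new best
  Position 5 ('h'): repeat (last at 0), move window start to 1
  Position 5 ('h'): window [1,5] length 5
  Position 6 ('h'): repeat (last at 5), move window start to 6
  Position 6 ('h'): window [6,6] length 1
  Position 7 ('e'): window [6,7] length 2
  Position 8 ('h'): repeat (last at 6), move window start to 7
  Position 8 ('h'): window [7,8] length 2
  Position 9 ('h'): repeat (last at 8), move window start to 9
  Position 9 ('h'): window [9,9] length 1
  Position 10 ('f'): window [9,10] length 2
  Position 11 ('g'): window [9,11] length 3
Longest substring with no repeats: "hgbfe" with length 5

5


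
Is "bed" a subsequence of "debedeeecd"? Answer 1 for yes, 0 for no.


Check if "bed" is a subsequence of "debedeeecd"
Greedy scan:
  Position 0 ('d'): no match needed
  Position 1 ('e'): no match needed
  Position 2 ('b'): matches sub[0] = 'b'
  Position 3 ('e'): matches sub[1] = 'e'
  Position 4 ('d'): matches sub[2] = 'd'
  Position 5 ('e'): no match needed
  Position 6 ('e'): no match needed
  Position 7 ('e'): no match needed
  Position 8 ('c'): no match needed
  Position 9 ('d'): no match needed
All 3 characters matched => is a subsequence

1


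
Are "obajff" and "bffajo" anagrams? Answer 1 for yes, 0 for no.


Strings: "obajff", "bffajo"
Sorted first:  abffjo
Sorted second: abffjo
Sorted forms match => anagrams

1


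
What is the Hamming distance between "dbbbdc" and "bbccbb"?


Comparing "dbbbdc" and "bbccbb" position by position:
  Position 0: 'd' vs 'b' => differ
  Position 1: 'b' vs 'b' => same
  Position 2: 'b' vs 'c' => differ
  Position 3: 'b' vs 'c' => differ
  Position 4: 'd' vs 'b' => differ
  Position 5: 'c' vs 'b' => differ
Total differences (Hamming distance): 5

5


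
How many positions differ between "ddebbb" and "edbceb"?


Comparing "ddebbb" and "edbceb" position by position:
  Position 0: 'd' vs 'e' => DIFFER
  Position 1: 'd' vs 'd' => same
  Position 2: 'e' vs 'b' => DIFFER
  Position 3: 'b' vs 'c' => DIFFER
  Position 4: 'b' vs 'e' => DIFFER
  Position 5: 'b' vs 'b' => same
Positions that differ: 4

4


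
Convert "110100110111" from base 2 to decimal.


Input: "110100110111" in base 2
Positional expansion:
  Digit '1' (value 1) x 2^11 = 2048
  Digit '1' (value 1) x 2^10 = 1024
  Digit '0' (value 0) x 2^9 = 0
  Digit '1' (value 1) x 2^8 = 256
  Digit '0' (value 0) x 2^7 = 0
  Digit '0' (value 0) x 2^6 = 0
  Digit '1' (value 1) x 2^5 = 32
  Digit '1' (value 1) x 2^4 = 16
  Digit '0' (value 0) x 2^3 = 0
  Digit '1' (value 1) x 2^2 = 4
  Digit '1' (value 1) x 2^1 = 2
  Digit '1' (value 1) x 2^0 = 1
Sum = 3383

3383


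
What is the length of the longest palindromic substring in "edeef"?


Input: "edeef"
Checking substrings for palindromes:
  [0:3] "ede" (len 3) => palindrome
  [2:4] "ee" (len 2) => palindrome
Longest palindromic substring: "ede" with length 3

3


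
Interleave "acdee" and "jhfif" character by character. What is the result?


Interleaving "acdee" and "jhfif":
  Position 0: 'a' from first, 'j' from second => "aj"
  Position 1: 'c' from first, 'h' from second => "ch"
  Position 2: 'd' from first, 'f' from second => "df"
  Position 3: 'e' from first, 'i' from second => "ei"
  Position 4: 'e' from first, 'f' from second => "ef"
Result: ajchdfeief

ajchdfeief


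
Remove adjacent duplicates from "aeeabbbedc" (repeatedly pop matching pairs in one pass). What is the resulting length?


Input: aeeabbbedc
Stack-based adjacent duplicate removal:
  Read 'a': push. Stack: a
  Read 'e': push. Stack: ae
  Read 'e': matches stack top 'e' => pop. Stack: a
  Read 'a': matches stack top 'a' => pop. Stack: (empty)
  Read 'b': push. Stack: b
  Read 'b': matches stack top 'b' => pop. Stack: (empty)
  Read 'b': push. Stack: b
  Read 'e': push. Stack: be
  Read 'd': push. Stack: bed
  Read 'c': push. Stack: bedc
Final stack: "bedc" (length 4)

4


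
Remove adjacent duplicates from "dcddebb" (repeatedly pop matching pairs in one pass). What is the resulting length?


Input: dcddebb
Stack-based adjacent duplicate removal:
  Read 'd': push. Stack: d
  Read 'c': push. Stack: dc
  Read 'd': push. Stack: dcd
  Read 'd': matches stack top 'd' => pop. Stack: dc
  Read 'e': push. Stack: dce
  Read 'b': push. Stack: dceb
  Read 'b': matches stack top 'b' => pop. Stack: dce
Final stack: "dce" (length 3)

3


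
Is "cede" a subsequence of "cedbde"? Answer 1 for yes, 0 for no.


Check if "cede" is a subsequence of "cedbde"
Greedy scan:
  Position 0 ('c'): matches sub[0] = 'c'
  Position 1 ('e'): matches sub[1] = 'e'
  Position 2 ('d'): matches sub[2] = 'd'
  Position 3 ('b'): no match needed
  Position 4 ('d'): no match needed
  Position 5 ('e'): matches sub[3] = 'e'
All 4 characters matched => is a subsequence

1


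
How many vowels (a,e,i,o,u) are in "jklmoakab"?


Input: jklmoakab
Checking each character:
  'j' at position 0: consonant
  'k' at position 1: consonant
  'l' at position 2: consonant
  'm' at position 3: consonant
  'o' at position 4: vowel (running total: 1)
  'a' at position 5: vowel (running total: 2)
  'k' at position 6: consonant
  'a' at position 7: vowel (running total: 3)
  'b' at position 8: consonant
Total vowels: 3

3


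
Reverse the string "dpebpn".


Input: dpebpn
Reading characters right to left:
  Position 5: 'n'
  Position 4: 'p'
  Position 3: 'b'
  Position 2: 'e'
  Position 1: 'p'
  Position 0: 'd'
Reversed: npbepd

npbepd


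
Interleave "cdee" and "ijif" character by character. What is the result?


Interleaving "cdee" and "ijif":
  Position 0: 'c' from first, 'i' from second => "ci"
  Position 1: 'd' from first, 'j' from second => "dj"
  Position 2: 'e' from first, 'i' from second => "ei"
  Position 3: 'e' from first, 'f' from second => "ef"
Result: cidjeief

cidjeief


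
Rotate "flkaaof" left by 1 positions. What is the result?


Input: "flkaaof", rotate left by 1
First 1 characters: "f"
Remaining characters: "lkaaof"
Concatenate remaining + first: "lkaaof" + "f" = "lkaaoff"

lkaaoff


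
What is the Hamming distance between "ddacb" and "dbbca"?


Comparing "ddacb" and "dbbca" position by position:
  Position 0: 'd' vs 'd' => same
  Position 1: 'd' vs 'b' => differ
  Position 2: 'a' vs 'b' => differ
  Position 3: 'c' vs 'c' => same
  Position 4: 'b' vs 'a' => differ
Total differences (Hamming distance): 3

3


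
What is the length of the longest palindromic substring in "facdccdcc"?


Input: "facdccdcc"
Checking substrings for palindromes:
  [2:8] "cdccdc" (len 6) => palindrome
  [4:9] "ccdcc" (len 5) => palindrome
  [3:7] "dccd" (len 4) => palindrome
  [2:5] "cdc" (len 3) => palindrome
  [5:8] "cdc" (len 3) => palindrome
  [4:6] "cc" (len 2) => palindrome
Longest palindromic substring: "cdccdc" with length 6

6


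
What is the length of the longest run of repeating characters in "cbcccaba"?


Input: "cbcccaba"
Scanning for longest run:
  Position 1 ('b'): new char, reset run to 1
  Position 2 ('c'): new char, reset run to 1
  Position 3 ('c'): continues run of 'c', length=2
  Position 4 ('c'): continues run of 'c', length=3
  Position 5 ('a'): new char, reset run to 1
  Position 6 ('b'): new char, reset run to 1
  Position 7 ('a'): new char, reset run to 1
Longest run: 'c' with length 3

3


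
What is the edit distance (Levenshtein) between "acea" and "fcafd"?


Computing edit distance: "acea" -> "fcafd"
DP table:
           f    c    a    f    d
      0    1    2    3    4    5
  a   1    1    2    2    3    4
  c   2    2    1    2    3    4
  e   3    3    2    2    3    4
  a   4    4    3    2    3    4
Edit distance = dp[4][5] = 4

4


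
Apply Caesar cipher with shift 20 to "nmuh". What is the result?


Caesar cipher: shift "nmuh" by 20
  'n' (pos 13) + 20 = pos 7 = 'h'
  'm' (pos 12) + 20 = pos 6 = 'g'
  'u' (pos 20) + 20 = pos 14 = 'o'
  'h' (pos 7) + 20 = pos 1 = 'b'
Result: hgob

hgob


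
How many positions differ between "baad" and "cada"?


Comparing "baad" and "cada" position by position:
  Position 0: 'b' vs 'c' => DIFFER
  Position 1: 'a' vs 'a' => same
  Position 2: 'a' vs 'd' => DIFFER
  Position 3: 'd' vs 'a' => DIFFER
Positions that differ: 3

3


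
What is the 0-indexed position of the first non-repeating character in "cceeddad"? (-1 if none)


Input: cceeddad
Character frequencies:
  'a': 1
  'c': 2
  'd': 3
  'e': 2
Scanning left to right for freq == 1:
  Position 0 ('c'): freq=2, skip
  Position 1 ('c'): freq=2, skip
  Position 2 ('e'): freq=2, skip
  Position 3 ('e'): freq=2, skip
  Position 4 ('d'): freq=3, skip
  Position 5 ('d'): freq=3, skip
  Position 6 ('a'): unique! => answer = 6

6


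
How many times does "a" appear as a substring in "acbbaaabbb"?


Searching for "a" in "acbbaaabbb"
Scanning each position:
  Position 0: "a" => MATCH
  Position 1: "c" => no
  Position 2: "b" => no
  Position 3: "b" => no
  Position 4: "a" => MATCH
  Position 5: "a" => MATCH
  Position 6: "a" => MATCH
  Position 7: "b" => no
  Position 8: "b" => no
  Position 9: "b" => no
Total occurrences: 4

4


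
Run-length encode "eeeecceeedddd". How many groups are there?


Input: eeeecceeedddd
Scanning for consecutive runs:
  Group 1: 'e' x 4 (positions 0-3)
  Group 2: 'c' x 2 (positions 4-5)
  Group 3: 'e' x 3 (positions 6-8)
  Group 4: 'd' x 4 (positions 9-12)
Total groups: 4

4


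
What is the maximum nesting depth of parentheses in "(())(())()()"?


Input: "(())(())()()"
Tracking depth:
  Position 0 '(': depth becomes 1
  Position 1 '(': depth becomes 2
  Position 2 ')': depth becomes 1
  Position 3 ')': depth becomes 0
  Position 4 '(': depth becomes 1
  Position 5 '(': depth becomes 2
  Position 6 ')': depth becomes 1
  Position 7 ')': depth becomes 0
  Position 8 '(': depth becomes 1
  Position 9 ')': depth becomes 0
  Position 10 '(': depth becomes 1
  Position 11 ')': depth becomes 0
Maximum depth reached: 2

2


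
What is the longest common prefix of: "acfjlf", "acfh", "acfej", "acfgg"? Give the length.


Words: acfjlf, acfh, acfej, acfgg
  Position 0: all 'a' => match
  Position 1: all 'c' => match
  Position 2: all 'f' => match
  Position 3: ('j', 'h', 'e', 'g') => mismatch, stop
LCP = "acf" (length 3)

3


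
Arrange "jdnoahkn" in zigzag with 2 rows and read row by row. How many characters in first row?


Zigzag "jdnoahkn" into 2 rows:
Placing characters:
  'j' => row 0
  'd' => row 1
  'n' => row 0
  'o' => row 1
  'a' => row 0
  'h' => row 1
  'k' => row 0
  'n' => row 1
Rows:
  Row 0: "jnak"
  Row 1: "dohn"
First row length: 4

4


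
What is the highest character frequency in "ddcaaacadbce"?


Input: ddcaaacadbce
Character counts:
  'a': 4
  'b': 1
  'c': 3
  'd': 3
  'e': 1
Maximum frequency: 4

4


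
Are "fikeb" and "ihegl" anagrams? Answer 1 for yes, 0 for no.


Strings: "fikeb", "ihegl"
Sorted first:  befik
Sorted second: eghil
Differ at position 0: 'b' vs 'e' => not anagrams

0


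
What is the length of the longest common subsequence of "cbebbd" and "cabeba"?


LCS of "cbebbd" and "cabeba"
DP table:
           c    a    b    e    b    a
      0    0    0    0    0    0    0
  c   0    1    1    1    1    1    1
  b   0    1    1    2    2    2    2
  e   0    1    1    2    3    3    3
  b   0    1    1    2    3    4    4
  b   0    1    1    2    3    4    4
  d   0    1    1    2    3    4    4
LCS length = dp[6][6] = 4

4


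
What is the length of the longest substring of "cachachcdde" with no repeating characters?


Input: "cachachcdde"
Sliding window (track last position of each char):
  Position 0 ('c'): window [0,0] length 1 -- new best
  Position 1 ('a'): window [0,1] length 2 -- new best
  Position 2 ('c'): repeat (last at 0), move window start to 1
  Position 2 ('c'): window [1,2] length 2
  Position 3 ('h'): window [1,3] length 3 -- new best
  Position 4 ('a'): repeat (last at 1), move window start to 2
  Position 4 ('a'): window [2,4] length 3
  Position 5 ('c'): repeat (last at 2), move window start to 3
  Position 5 ('c'): window [3,5] length 3
  Position 6 ('h'): repeat (last at 3), move window start to 4
  Position 6 ('h'): window [4,6] length 3
  Position 7 ('c'): repeat (last at 5), move window start to 6
  Position 7 ('c'): window [6,7] length 2
  Position 8 ('d'): window [6,8] length 3
  Position 9 ('d'): repeat (last at 8), move window start to 9
  Position 9 ('d'): window [9,9] length 1
  Position 10 ('e'): window [9,10] length 2
Longest substring with no repeats: "ach" with length 3

3


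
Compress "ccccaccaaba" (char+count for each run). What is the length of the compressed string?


Input: ccccaccaaba
Runs:
  'c' x 4 => "c4"
  'a' x 1 => "a1"
  'c' x 2 => "c2"
  'a' x 2 => "a2"
  'b' x 1 => "b1"
  'a' x 1 => "a1"
Compressed: "c4a1c2a2b1a1"
Compressed length: 12

12


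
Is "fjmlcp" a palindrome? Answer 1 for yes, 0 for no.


Input: fjmlcp
Reversed: pclmjf
  Compare pos 0 ('f') with pos 5 ('p'): MISMATCH
  Compare pos 1 ('j') with pos 4 ('c'): MISMATCH
  Compare pos 2 ('m') with pos 3 ('l'): MISMATCH
Result: not a palindrome

0


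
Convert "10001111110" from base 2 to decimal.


Input: "10001111110" in base 2
Positional expansion:
  Digit '1' (value 1) x 2^10 = 1024
  Digit '0' (value 0) x 2^9 = 0
  Digit '0' (value 0) x 2^8 = 0
  Digit '0' (value 0) x 2^7 = 0
  Digit '1' (value 1) x 2^6 = 64
  Digit '1' (value 1) x 2^5 = 32
  Digit '1' (value 1) x 2^4 = 16
  Digit '1' (value 1) x 2^3 = 8
  Digit '1' (value 1) x 2^2 = 4
  Digit '1' (value 1) x 2^1 = 2
  Digit '0' (value 0) x 2^0 = 0
Sum = 1150

1150


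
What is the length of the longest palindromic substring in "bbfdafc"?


Input: "bbfdafc"
Checking substrings for palindromes:
  [0:2] "bb" (len 2) => palindrome
Longest palindromic substring: "bb" with length 2

2


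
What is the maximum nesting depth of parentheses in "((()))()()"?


Input: "((()))()()"
Tracking depth:
  Position 0 '(': depth becomes 1
  Position 1 '(': depth becomes 2
  Position 2 '(': depth becomes 3
  Position 3 ')': depth becomes 2
  Position 4 ')': depth becomes 1
  Position 5 ')': depth becomes 0
  Position 6 '(': depth becomes 1
  Position 7 ')': depth becomes 0
  Position 8 '(': depth becomes 1
  Position 9 ')': depth becomes 0
Maximum depth reached: 3

3


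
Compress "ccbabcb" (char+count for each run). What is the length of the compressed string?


Input: ccbabcb
Runs:
  'c' x 2 => "c2"
  'b' x 1 => "b1"
  'a' x 1 => "a1"
  'b' x 1 => "b1"
  'c' x 1 => "c1"
  'b' x 1 => "b1"
Compressed: "c2b1a1b1c1b1"
Compressed length: 12

12


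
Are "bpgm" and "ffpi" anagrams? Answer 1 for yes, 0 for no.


Strings: "bpgm", "ffpi"
Sorted first:  bgmp
Sorted second: ffip
Differ at position 0: 'b' vs 'f' => not anagrams

0


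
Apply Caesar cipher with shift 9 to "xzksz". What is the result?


Caesar cipher: shift "xzksz" by 9
  'x' (pos 23) + 9 = pos 6 = 'g'
  'z' (pos 25) + 9 = pos 8 = 'i'
  'k' (pos 10) + 9 = pos 19 = 't'
  's' (pos 18) + 9 = pos 1 = 'b'
  'z' (pos 25) + 9 = pos 8 = 'i'
Result: gitbi

gitbi


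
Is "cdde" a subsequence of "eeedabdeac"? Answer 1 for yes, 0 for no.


Check if "cdde" is a subsequence of "eeedabdeac"
Greedy scan:
  Position 0 ('e'): no match needed
  Position 1 ('e'): no match needed
  Position 2 ('e'): no match needed
  Position 3 ('d'): no match needed
  Position 4 ('a'): no match needed
  Position 5 ('b'): no match needed
  Position 6 ('d'): no match needed
  Position 7 ('e'): no match needed
  Position 8 ('a'): no match needed
  Position 9 ('c'): matches sub[0] = 'c'
Only matched 1/4 characters => not a subsequence

0


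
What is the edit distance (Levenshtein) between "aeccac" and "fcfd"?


Computing edit distance: "aeccac" -> "fcfd"
DP table:
           f    c    f    d
      0    1    2    3    4
  a   1    1    2    3    4
  e   2    2    2    3    4
  c   3    3    2    3    4
  c   4    4    3    3    4
  a   5    5    4    4    4
  c   6    6    5    5    5
Edit distance = dp[6][4] = 5

5


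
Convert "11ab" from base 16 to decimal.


Input: "11ab" in base 16
Positional expansion:
  Digit '1' (value 1) x 16^3 = 4096
  Digit '1' (value 1) x 16^2 = 256
  Digit 'a' (value 10) x 16^1 = 160
  Digit 'b' (value 11) x 16^0 = 11
Sum = 4523

4523


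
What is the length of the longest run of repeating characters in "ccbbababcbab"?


Input: "ccbbababcbab"
Scanning for longest run:
  Position 1 ('c'): continues run of 'c', length=2
  Position 2 ('b'): new char, reset run to 1
  Position 3 ('b'): continues run of 'b', length=2
  Position 4 ('a'): new char, reset run to 1
  Position 5 ('b'): new char, reset run to 1
  Position 6 ('a'): new char, reset run to 1
  Position 7 ('b'): new char, reset run to 1
  Position 8 ('c'): new char, reset run to 1
  Position 9 ('b'): new char, reset run to 1
  Position 10 ('a'): new char, reset run to 1
  Position 11 ('b'): new char, reset run to 1
Longest run: 'c' with length 2

2


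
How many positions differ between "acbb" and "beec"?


Comparing "acbb" and "beec" position by position:
  Position 0: 'a' vs 'b' => DIFFER
  Position 1: 'c' vs 'e' => DIFFER
  Position 2: 'b' vs 'e' => DIFFER
  Position 3: 'b' vs 'c' => DIFFER
Positions that differ: 4

4


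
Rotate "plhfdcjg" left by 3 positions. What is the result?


Input: "plhfdcjg", rotate left by 3
First 3 characters: "plh"
Remaining characters: "fdcjg"
Concatenate remaining + first: "fdcjg" + "plh" = "fdcjgplh"

fdcjgplh


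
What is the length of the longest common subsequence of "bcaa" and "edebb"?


LCS of "bcaa" and "edebb"
DP table:
           e    d    e    b    b
      0    0    0    0    0    0
  b   0    0    0    0    1    1
  c   0    0    0    0    1    1
  a   0    0    0    0    1    1
  a   0    0    0    0    1    1
LCS length = dp[4][5] = 1

1


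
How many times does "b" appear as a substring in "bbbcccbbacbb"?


Searching for "b" in "bbbcccbbacbb"
Scanning each position:
  Position 0: "b" => MATCH
  Position 1: "b" => MATCH
  Position 2: "b" => MATCH
  Position 3: "c" => no
  Position 4: "c" => no
  Position 5: "c" => no
  Position 6: "b" => MATCH
  Position 7: "b" => MATCH
  Position 8: "a" => no
  Position 9: "c" => no
  Position 10: "b" => MATCH
  Position 11: "b" => MATCH
Total occurrences: 7

7


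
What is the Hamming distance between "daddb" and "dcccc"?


Comparing "daddb" and "dcccc" position by position:
  Position 0: 'd' vs 'd' => same
  Position 1: 'a' vs 'c' => differ
  Position 2: 'd' vs 'c' => differ
  Position 3: 'd' vs 'c' => differ
  Position 4: 'b' vs 'c' => differ
Total differences (Hamming distance): 4

4


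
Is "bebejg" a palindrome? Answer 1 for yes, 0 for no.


Input: bebejg
Reversed: gjebeb
  Compare pos 0 ('b') with pos 5 ('g'): MISMATCH
  Compare pos 1 ('e') with pos 4 ('j'): MISMATCH
  Compare pos 2 ('b') with pos 3 ('e'): MISMATCH
Result: not a palindrome

0


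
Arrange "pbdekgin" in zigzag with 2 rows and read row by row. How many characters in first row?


Zigzag "pbdekgin" into 2 rows:
Placing characters:
  'p' => row 0
  'b' => row 1
  'd' => row 0
  'e' => row 1
  'k' => row 0
  'g' => row 1
  'i' => row 0
  'n' => row 1
Rows:
  Row 0: "pdki"
  Row 1: "begn"
First row length: 4

4


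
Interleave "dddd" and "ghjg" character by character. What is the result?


Interleaving "dddd" and "ghjg":
  Position 0: 'd' from first, 'g' from second => "dg"
  Position 1: 'd' from first, 'h' from second => "dh"
  Position 2: 'd' from first, 'j' from second => "dj"
  Position 3: 'd' from first, 'g' from second => "dg"
Result: dgdhdjdg

dgdhdjdg


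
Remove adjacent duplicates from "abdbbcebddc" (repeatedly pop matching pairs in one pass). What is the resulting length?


Input: abdbbcebddc
Stack-based adjacent duplicate removal:
  Read 'a': push. Stack: a
  Read 'b': push. Stack: ab
  Read 'd': push. Stack: abd
  Read 'b': push. Stack: abdb
  Read 'b': matches stack top 'b' => pop. Stack: abd
  Read 'c': push. Stack: abdc
  Read 'e': push. Stack: abdce
  Read 'b': push. Stack: abdceb
  Read 'd': push. Stack: abdcebd
  Read 'd': matches stack top 'd' => pop. Stack: abdceb
  Read 'c': push. Stack: abdcebc
Final stack: "abdcebc" (length 7)

7


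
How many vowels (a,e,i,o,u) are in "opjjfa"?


Input: opjjfa
Checking each character:
  'o' at position 0: vowel (running total: 1)
  'p' at position 1: consonant
  'j' at position 2: consonant
  'j' at position 3: consonant
  'f' at position 4: consonant
  'a' at position 5: vowel (running total: 2)
Total vowels: 2

2


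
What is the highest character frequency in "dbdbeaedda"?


Input: dbdbeaedda
Character counts:
  'a': 2
  'b': 2
  'd': 4
  'e': 2
Maximum frequency: 4

4


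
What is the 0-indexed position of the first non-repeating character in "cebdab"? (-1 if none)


Input: cebdab
Character frequencies:
  'a': 1
  'b': 2
  'c': 1
  'd': 1
  'e': 1
Scanning left to right for freq == 1:
  Position 0 ('c'): unique! => answer = 0

0


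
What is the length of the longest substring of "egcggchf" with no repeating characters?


Input: "egcggchf"
Sliding window (track last position of each char):
  Position 0 ('e'): window [0,0] length 1 -- new best
  Position 1 ('g'): window [0,1] length 2 -- new best
  Position 2 ('c'): window [0,2] length 3 -- new best
  Position 3 ('g'): repeat (last at 1), move window start to 2
  Position 3 ('g'): window [2,3] length 2
  Position 4 ('g'): repeat (last at 3), move window start to 4
  Position 4 ('g'): window [4,4] length 1
  Position 5 ('c'): window [4,5] length 2
  Position 6 ('h'): window [4,6] length 3
  Position 7 ('f'): window [4,7] length 4 -- new best
Longest substring with no repeats: "gchf" with length 4

4


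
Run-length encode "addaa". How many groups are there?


Input: addaa
Scanning for consecutive runs:
  Group 1: 'a' x 1 (positions 0-0)
  Group 2: 'd' x 2 (positions 1-2)
  Group 3: 'a' x 2 (positions 3-4)
Total groups: 3

3


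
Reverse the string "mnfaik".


Input: mnfaik
Reading characters right to left:
  Position 5: 'k'
  Position 4: 'i'
  Position 3: 'a'
  Position 2: 'f'
  Position 1: 'n'
  Position 0: 'm'
Reversed: kiafnm

kiafnm


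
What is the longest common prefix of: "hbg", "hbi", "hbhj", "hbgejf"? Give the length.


Words: hbg, hbi, hbhj, hbgejf
  Position 0: all 'h' => match
  Position 1: all 'b' => match
  Position 2: ('g', 'i', 'h', 'g') => mismatch, stop
LCP = "hb" (length 2)

2


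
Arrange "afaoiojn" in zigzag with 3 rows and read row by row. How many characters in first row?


Zigzag "afaoiojn" into 3 rows:
Placing characters:
  'a' => row 0
  'f' => row 1
  'a' => row 2
  'o' => row 1
  'i' => row 0
  'o' => row 1
  'j' => row 2
  'n' => row 1
Rows:
  Row 0: "ai"
  Row 1: "foon"
  Row 2: "aj"
First row length: 2

2


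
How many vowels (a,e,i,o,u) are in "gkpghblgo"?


Input: gkpghblgo
Checking each character:
  'g' at position 0: consonant
  'k' at position 1: consonant
  'p' at position 2: consonant
  'g' at position 3: consonant
  'h' at position 4: consonant
  'b' at position 5: consonant
  'l' at position 6: consonant
  'g' at position 7: consonant
  'o' at position 8: vowel (running total: 1)
Total vowels: 1

1


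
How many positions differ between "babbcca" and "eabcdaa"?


Comparing "babbcca" and "eabcdaa" position by position:
  Position 0: 'b' vs 'e' => DIFFER
  Position 1: 'a' vs 'a' => same
  Position 2: 'b' vs 'b' => same
  Position 3: 'b' vs 'c' => DIFFER
  Position 4: 'c' vs 'd' => DIFFER
  Position 5: 'c' vs 'a' => DIFFER
  Position 6: 'a' vs 'a' => same
Positions that differ: 4

4


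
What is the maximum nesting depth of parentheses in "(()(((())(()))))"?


Input: "(()(((())(()))))"
Tracking depth:
  Position 0 '(': depth becomes 1
  Position 1 '(': depth becomes 2
  Position 2 ')': depth becomes 1
  Position 3 '(': depth becomes 2
  Position 4 '(': depth becomes 3
  Position 5 '(': depth becomes 4
  Position 6 '(': depth becomes 5
  Position 7 ')': depth becomes 4
  Position 8 ')': depth becomes 3
  Position 9 '(': depth becomes 4
  Position 10 '(': depth becomes 5
  Position 11 ')': depth becomes 4
  Position 12 ')': depth becomes 3
  Position 13 ')': depth becomes 2
  Position 14 ')': depth becomes 1
  Position 15 ')': depth becomes 0
Maximum depth reached: 5

5


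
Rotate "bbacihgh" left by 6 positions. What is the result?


Input: "bbacihgh", rotate left by 6
First 6 characters: "bbacih"
Remaining characters: "gh"
Concatenate remaining + first: "gh" + "bbacih" = "ghbbacih"

ghbbacih


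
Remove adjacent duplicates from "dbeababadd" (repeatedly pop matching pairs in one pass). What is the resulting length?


Input: dbeababadd
Stack-based adjacent duplicate removal:
  Read 'd': push. Stack: d
  Read 'b': push. Stack: db
  Read 'e': push. Stack: dbe
  Read 'a': push. Stack: dbea
  Read 'b': push. Stack: dbeab
  Read 'a': push. Stack: dbeaba
  Read 'b': push. Stack: dbeabab
  Read 'a': push. Stack: dbeababa
  Read 'd': push. Stack: dbeababad
  Read 'd': matches stack top 'd' => pop. Stack: dbeababa
Final stack: "dbeababa" (length 8)

8


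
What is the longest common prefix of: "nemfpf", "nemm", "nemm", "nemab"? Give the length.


Words: nemfpf, nemm, nemm, nemab
  Position 0: all 'n' => match
  Position 1: all 'e' => match
  Position 2: all 'm' => match
  Position 3: ('f', 'm', 'm', 'a') => mismatch, stop
LCP = "nem" (length 3)

3


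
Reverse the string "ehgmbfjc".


Input: ehgmbfjc
Reading characters right to left:
  Position 7: 'c'
  Position 6: 'j'
  Position 5: 'f'
  Position 4: 'b'
  Position 3: 'm'
  Position 2: 'g'
  Position 1: 'h'
  Position 0: 'e'
Reversed: cjfbmghe

cjfbmghe


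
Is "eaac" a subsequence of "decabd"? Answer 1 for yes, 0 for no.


Check if "eaac" is a subsequence of "decabd"
Greedy scan:
  Position 0 ('d'): no match needed
  Position 1 ('e'): matches sub[0] = 'e'
  Position 2 ('c'): no match needed
  Position 3 ('a'): matches sub[1] = 'a'
  Position 4 ('b'): no match needed
  Position 5 ('d'): no match needed
Only matched 2/4 characters => not a subsequence

0


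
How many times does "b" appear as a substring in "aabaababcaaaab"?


Searching for "b" in "aabaababcaaaab"
Scanning each position:
  Position 0: "a" => no
  Position 1: "a" => no
  Position 2: "b" => MATCH
  Position 3: "a" => no
  Position 4: "a" => no
  Position 5: "b" => MATCH
  Position 6: "a" => no
  Position 7: "b" => MATCH
  Position 8: "c" => no
  Position 9: "a" => no
  Position 10: "a" => no
  Position 11: "a" => no
  Position 12: "a" => no
  Position 13: "b" => MATCH
Total occurrences: 4

4


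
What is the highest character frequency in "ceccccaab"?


Input: ceccccaab
Character counts:
  'a': 2
  'b': 1
  'c': 5
  'e': 1
Maximum frequency: 5

5


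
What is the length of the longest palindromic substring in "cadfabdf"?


Input: "cadfabdf"
Checking substrings for palindromes:
  No multi-char palindromic substrings found
Longest palindromic substring: "c" with length 1

1


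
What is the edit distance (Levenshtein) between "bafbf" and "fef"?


Computing edit distance: "bafbf" -> "fef"
DP table:
           f    e    f
      0    1    2    3
  b   1    1    2    3
  a   2    2    2    3
  f   3    2    3    2
  b   4    3    3    3
  f   5    4    4    3
Edit distance = dp[5][3] = 3

3
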